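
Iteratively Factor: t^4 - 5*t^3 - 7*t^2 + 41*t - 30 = (t + 3)*(t^3 - 8*t^2 + 17*t - 10) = (t - 2)*(t + 3)*(t^2 - 6*t + 5) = (t - 2)*(t - 1)*(t + 3)*(t - 5)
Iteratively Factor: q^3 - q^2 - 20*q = (q + 4)*(q^2 - 5*q) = q*(q + 4)*(q - 5)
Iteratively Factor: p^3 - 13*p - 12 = (p + 1)*(p^2 - p - 12) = (p - 4)*(p + 1)*(p + 3)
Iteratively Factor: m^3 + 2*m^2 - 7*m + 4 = (m + 4)*(m^2 - 2*m + 1) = (m - 1)*(m + 4)*(m - 1)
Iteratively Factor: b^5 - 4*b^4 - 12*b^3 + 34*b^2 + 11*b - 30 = (b - 5)*(b^4 + b^3 - 7*b^2 - b + 6) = (b - 5)*(b + 3)*(b^3 - 2*b^2 - b + 2) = (b - 5)*(b - 2)*(b + 3)*(b^2 - 1) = (b - 5)*(b - 2)*(b + 1)*(b + 3)*(b - 1)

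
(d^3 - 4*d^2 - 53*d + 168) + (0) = d^3 - 4*d^2 - 53*d + 168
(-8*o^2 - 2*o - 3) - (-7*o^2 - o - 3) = -o^2 - o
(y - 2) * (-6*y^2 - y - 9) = -6*y^3 + 11*y^2 - 7*y + 18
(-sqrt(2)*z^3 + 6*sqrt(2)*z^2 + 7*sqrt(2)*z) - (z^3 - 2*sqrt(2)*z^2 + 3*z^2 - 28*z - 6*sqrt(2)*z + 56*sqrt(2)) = -sqrt(2)*z^3 - z^3 - 3*z^2 + 8*sqrt(2)*z^2 + 13*sqrt(2)*z + 28*z - 56*sqrt(2)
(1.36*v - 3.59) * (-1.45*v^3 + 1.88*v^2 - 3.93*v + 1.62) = -1.972*v^4 + 7.7623*v^3 - 12.094*v^2 + 16.3119*v - 5.8158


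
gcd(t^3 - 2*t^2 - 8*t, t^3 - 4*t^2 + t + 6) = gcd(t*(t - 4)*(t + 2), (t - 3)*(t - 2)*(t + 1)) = 1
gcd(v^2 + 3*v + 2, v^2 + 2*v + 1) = v + 1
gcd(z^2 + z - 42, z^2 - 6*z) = z - 6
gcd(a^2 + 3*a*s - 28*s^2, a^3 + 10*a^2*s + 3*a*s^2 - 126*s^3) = a + 7*s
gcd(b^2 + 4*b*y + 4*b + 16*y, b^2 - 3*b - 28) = b + 4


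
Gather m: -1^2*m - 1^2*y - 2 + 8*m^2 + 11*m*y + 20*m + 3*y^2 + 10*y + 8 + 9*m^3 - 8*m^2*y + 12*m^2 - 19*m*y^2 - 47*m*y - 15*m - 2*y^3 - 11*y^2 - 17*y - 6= 9*m^3 + m^2*(20 - 8*y) + m*(-19*y^2 - 36*y + 4) - 2*y^3 - 8*y^2 - 8*y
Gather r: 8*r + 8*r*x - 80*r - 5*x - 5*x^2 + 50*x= r*(8*x - 72) - 5*x^2 + 45*x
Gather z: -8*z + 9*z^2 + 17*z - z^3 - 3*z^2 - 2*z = -z^3 + 6*z^2 + 7*z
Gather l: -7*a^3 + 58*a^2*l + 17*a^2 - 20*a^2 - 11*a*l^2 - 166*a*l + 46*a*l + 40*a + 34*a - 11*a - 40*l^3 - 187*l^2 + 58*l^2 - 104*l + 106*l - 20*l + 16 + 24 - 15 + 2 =-7*a^3 - 3*a^2 + 63*a - 40*l^3 + l^2*(-11*a - 129) + l*(58*a^2 - 120*a - 18) + 27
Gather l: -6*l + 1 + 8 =9 - 6*l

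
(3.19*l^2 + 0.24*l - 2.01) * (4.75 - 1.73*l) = -5.5187*l^3 + 14.7373*l^2 + 4.6173*l - 9.5475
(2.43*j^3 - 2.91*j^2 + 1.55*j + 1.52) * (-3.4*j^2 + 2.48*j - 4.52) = -8.262*j^5 + 15.9204*j^4 - 23.4704*j^3 + 11.8292*j^2 - 3.2364*j - 6.8704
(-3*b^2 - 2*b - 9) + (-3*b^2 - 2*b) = -6*b^2 - 4*b - 9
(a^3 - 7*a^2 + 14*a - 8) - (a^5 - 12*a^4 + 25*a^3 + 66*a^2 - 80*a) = -a^5 + 12*a^4 - 24*a^3 - 73*a^2 + 94*a - 8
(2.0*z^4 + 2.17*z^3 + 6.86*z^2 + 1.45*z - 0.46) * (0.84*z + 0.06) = 1.68*z^5 + 1.9428*z^4 + 5.8926*z^3 + 1.6296*z^2 - 0.2994*z - 0.0276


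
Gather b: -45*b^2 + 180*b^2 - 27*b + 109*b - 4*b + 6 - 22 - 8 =135*b^2 + 78*b - 24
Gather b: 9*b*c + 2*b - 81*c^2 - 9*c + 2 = b*(9*c + 2) - 81*c^2 - 9*c + 2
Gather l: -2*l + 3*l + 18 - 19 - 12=l - 13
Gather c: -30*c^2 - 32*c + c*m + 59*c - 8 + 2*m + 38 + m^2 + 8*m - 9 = -30*c^2 + c*(m + 27) + m^2 + 10*m + 21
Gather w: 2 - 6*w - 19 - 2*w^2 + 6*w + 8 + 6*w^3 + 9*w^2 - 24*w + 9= 6*w^3 + 7*w^2 - 24*w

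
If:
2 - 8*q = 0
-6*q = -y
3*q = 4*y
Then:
No Solution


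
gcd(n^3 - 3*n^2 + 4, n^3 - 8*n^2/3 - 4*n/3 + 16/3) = n^2 - 4*n + 4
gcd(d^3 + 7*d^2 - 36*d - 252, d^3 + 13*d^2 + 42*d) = d^2 + 13*d + 42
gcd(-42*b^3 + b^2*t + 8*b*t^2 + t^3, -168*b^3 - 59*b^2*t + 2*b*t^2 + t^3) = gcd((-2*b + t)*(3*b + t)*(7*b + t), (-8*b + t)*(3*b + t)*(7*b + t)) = 21*b^2 + 10*b*t + t^2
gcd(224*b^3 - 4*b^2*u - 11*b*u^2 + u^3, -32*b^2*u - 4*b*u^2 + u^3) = -32*b^2 - 4*b*u + u^2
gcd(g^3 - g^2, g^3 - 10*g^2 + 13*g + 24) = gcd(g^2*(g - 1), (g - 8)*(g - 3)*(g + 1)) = 1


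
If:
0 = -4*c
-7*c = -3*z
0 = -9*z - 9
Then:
No Solution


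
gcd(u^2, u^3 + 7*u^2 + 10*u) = u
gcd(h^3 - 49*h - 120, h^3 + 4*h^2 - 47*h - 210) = h + 5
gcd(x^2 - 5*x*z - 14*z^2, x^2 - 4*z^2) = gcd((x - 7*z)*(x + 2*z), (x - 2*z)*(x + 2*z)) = x + 2*z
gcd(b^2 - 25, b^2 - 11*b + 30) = b - 5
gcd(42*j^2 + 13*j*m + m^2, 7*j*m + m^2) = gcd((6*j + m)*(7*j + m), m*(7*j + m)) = 7*j + m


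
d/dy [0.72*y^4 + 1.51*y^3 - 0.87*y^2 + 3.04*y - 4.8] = 2.88*y^3 + 4.53*y^2 - 1.74*y + 3.04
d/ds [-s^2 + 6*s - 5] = 6 - 2*s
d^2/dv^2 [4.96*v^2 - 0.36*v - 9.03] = 9.92000000000000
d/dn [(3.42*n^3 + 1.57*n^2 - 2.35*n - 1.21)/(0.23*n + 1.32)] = (1.5732*n^3 + 13.9043*n^2 + 4.1448*n - 2.8237)/(0.0529*n^2 + 0.6072*n + 1.7424)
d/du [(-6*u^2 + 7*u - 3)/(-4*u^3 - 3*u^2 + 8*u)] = (-24*u^4 + 56*u^3 - 63*u^2 - 18*u + 24)/(u^2*(16*u^4 + 24*u^3 - 55*u^2 - 48*u + 64))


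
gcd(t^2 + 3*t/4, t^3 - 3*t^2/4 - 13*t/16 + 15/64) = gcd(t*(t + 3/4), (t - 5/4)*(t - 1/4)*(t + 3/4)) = t + 3/4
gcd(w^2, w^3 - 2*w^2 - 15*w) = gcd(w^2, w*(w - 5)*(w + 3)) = w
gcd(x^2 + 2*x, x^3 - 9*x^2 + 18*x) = x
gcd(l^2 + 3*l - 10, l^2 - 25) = l + 5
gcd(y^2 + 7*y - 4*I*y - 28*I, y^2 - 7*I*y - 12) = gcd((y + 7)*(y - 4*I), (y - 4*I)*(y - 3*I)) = y - 4*I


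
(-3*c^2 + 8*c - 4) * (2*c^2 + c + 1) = -6*c^4 + 13*c^3 - 3*c^2 + 4*c - 4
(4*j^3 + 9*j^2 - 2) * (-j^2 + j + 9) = -4*j^5 - 5*j^4 + 45*j^3 + 83*j^2 - 2*j - 18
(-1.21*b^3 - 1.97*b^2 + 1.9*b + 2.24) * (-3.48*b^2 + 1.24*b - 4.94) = 4.2108*b^5 + 5.3552*b^4 - 3.0774*b^3 + 4.2926*b^2 - 6.6084*b - 11.0656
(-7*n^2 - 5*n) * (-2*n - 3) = 14*n^3 + 31*n^2 + 15*n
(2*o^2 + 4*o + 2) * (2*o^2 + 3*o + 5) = 4*o^4 + 14*o^3 + 26*o^2 + 26*o + 10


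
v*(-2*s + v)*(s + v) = -2*s^2*v - s*v^2 + v^3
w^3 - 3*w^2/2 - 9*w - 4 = (w - 4)*(w + 1/2)*(w + 2)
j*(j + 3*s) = j^2 + 3*j*s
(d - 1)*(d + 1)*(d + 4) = d^3 + 4*d^2 - d - 4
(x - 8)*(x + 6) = x^2 - 2*x - 48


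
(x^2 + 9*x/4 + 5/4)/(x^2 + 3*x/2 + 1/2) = (4*x + 5)/(2*(2*x + 1))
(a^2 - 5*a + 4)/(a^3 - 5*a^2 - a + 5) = (a - 4)/(a^2 - 4*a - 5)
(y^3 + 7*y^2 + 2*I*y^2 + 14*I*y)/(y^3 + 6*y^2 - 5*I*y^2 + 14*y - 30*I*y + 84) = y*(y + 7)/(y^2 + y*(6 - 7*I) - 42*I)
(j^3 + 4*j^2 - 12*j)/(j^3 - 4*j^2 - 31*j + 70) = j*(j + 6)/(j^2 - 2*j - 35)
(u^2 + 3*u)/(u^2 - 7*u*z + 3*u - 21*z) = u/(u - 7*z)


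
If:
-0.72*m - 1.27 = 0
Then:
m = -1.76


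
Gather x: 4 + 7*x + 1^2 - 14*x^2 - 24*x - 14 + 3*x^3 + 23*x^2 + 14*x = 3*x^3 + 9*x^2 - 3*x - 9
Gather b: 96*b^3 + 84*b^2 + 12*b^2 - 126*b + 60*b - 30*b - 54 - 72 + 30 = 96*b^3 + 96*b^2 - 96*b - 96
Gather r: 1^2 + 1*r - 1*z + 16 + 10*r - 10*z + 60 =11*r - 11*z + 77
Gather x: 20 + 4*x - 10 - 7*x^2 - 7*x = -7*x^2 - 3*x + 10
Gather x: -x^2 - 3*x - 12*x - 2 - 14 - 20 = -x^2 - 15*x - 36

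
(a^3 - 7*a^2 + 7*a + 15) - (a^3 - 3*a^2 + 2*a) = -4*a^2 + 5*a + 15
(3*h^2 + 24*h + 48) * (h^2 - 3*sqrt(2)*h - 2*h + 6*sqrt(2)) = 3*h^4 - 9*sqrt(2)*h^3 + 18*h^3 - 54*sqrt(2)*h^2 - 96*h + 288*sqrt(2)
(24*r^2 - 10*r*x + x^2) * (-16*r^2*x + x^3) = -384*r^4*x + 160*r^3*x^2 + 8*r^2*x^3 - 10*r*x^4 + x^5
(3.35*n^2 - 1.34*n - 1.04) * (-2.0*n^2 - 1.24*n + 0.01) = -6.7*n^4 - 1.474*n^3 + 3.7751*n^2 + 1.2762*n - 0.0104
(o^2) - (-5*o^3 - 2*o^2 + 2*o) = 5*o^3 + 3*o^2 - 2*o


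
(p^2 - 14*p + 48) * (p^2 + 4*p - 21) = p^4 - 10*p^3 - 29*p^2 + 486*p - 1008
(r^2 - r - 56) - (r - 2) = r^2 - 2*r - 54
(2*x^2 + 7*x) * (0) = 0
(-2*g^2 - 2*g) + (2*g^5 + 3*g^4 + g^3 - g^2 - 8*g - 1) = 2*g^5 + 3*g^4 + g^3 - 3*g^2 - 10*g - 1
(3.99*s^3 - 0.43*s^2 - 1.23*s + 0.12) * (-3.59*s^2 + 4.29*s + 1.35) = -14.3241*s^5 + 18.6608*s^4 + 7.9575*s^3 - 6.288*s^2 - 1.1457*s + 0.162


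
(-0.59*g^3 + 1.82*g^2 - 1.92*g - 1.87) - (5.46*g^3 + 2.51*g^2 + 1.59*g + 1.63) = -6.05*g^3 - 0.69*g^2 - 3.51*g - 3.5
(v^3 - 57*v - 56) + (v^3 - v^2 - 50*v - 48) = 2*v^3 - v^2 - 107*v - 104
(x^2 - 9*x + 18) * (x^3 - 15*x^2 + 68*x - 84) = x^5 - 24*x^4 + 221*x^3 - 966*x^2 + 1980*x - 1512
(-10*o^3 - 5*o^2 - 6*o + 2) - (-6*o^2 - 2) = -10*o^3 + o^2 - 6*o + 4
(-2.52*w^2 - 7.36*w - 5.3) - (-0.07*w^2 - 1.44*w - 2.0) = -2.45*w^2 - 5.92*w - 3.3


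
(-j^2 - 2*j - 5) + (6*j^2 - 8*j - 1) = 5*j^2 - 10*j - 6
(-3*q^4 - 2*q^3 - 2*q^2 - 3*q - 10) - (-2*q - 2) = -3*q^4 - 2*q^3 - 2*q^2 - q - 8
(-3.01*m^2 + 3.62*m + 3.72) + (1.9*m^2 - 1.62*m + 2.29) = -1.11*m^2 + 2.0*m + 6.01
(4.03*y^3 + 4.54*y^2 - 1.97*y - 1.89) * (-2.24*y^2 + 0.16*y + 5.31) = -9.0272*y^5 - 9.5248*y^4 + 26.5385*y^3 + 28.0258*y^2 - 10.7631*y - 10.0359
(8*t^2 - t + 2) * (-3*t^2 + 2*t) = -24*t^4 + 19*t^3 - 8*t^2 + 4*t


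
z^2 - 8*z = z*(z - 8)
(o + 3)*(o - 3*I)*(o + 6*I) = o^3 + 3*o^2 + 3*I*o^2 + 18*o + 9*I*o + 54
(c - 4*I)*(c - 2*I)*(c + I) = c^3 - 5*I*c^2 - 2*c - 8*I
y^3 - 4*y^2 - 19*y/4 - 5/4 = (y - 5)*(y + 1/2)^2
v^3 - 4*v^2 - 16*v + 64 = (v - 4)^2*(v + 4)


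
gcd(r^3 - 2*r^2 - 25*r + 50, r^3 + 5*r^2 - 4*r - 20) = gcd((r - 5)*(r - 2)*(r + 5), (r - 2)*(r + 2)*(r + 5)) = r^2 + 3*r - 10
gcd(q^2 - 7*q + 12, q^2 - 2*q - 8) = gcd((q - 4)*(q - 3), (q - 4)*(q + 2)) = q - 4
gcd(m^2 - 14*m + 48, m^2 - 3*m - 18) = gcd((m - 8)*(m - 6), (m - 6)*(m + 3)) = m - 6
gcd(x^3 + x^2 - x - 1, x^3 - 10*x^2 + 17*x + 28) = x + 1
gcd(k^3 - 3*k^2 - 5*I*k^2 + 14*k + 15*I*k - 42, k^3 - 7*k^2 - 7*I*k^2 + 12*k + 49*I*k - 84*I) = k^2 + k*(-3 - 7*I) + 21*I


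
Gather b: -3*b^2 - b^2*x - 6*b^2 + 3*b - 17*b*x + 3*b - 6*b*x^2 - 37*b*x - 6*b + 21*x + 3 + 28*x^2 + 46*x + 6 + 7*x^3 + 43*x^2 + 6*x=b^2*(-x - 9) + b*(-6*x^2 - 54*x) + 7*x^3 + 71*x^2 + 73*x + 9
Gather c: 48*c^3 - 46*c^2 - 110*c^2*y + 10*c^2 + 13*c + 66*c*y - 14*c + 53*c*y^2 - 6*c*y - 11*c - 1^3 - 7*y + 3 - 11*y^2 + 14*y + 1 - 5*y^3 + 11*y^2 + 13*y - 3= 48*c^3 + c^2*(-110*y - 36) + c*(53*y^2 + 60*y - 12) - 5*y^3 + 20*y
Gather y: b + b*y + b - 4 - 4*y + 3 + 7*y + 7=2*b + y*(b + 3) + 6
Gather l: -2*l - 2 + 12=10 - 2*l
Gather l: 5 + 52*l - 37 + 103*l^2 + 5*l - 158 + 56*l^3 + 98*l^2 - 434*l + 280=56*l^3 + 201*l^2 - 377*l + 90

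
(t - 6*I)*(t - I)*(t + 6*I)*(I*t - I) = I*t^4 + t^3 - I*t^3 - t^2 + 36*I*t^2 + 36*t - 36*I*t - 36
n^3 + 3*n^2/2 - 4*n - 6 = (n - 2)*(n + 3/2)*(n + 2)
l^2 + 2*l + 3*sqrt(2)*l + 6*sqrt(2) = (l + 2)*(l + 3*sqrt(2))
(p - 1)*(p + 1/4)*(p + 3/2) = p^3 + 3*p^2/4 - 11*p/8 - 3/8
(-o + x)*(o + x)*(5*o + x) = -5*o^3 - o^2*x + 5*o*x^2 + x^3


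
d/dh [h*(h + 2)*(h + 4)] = 3*h^2 + 12*h + 8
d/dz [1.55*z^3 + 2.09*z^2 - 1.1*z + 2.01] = 4.65*z^2 + 4.18*z - 1.1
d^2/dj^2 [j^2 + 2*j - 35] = 2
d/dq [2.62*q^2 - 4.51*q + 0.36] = 5.24*q - 4.51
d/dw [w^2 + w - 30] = 2*w + 1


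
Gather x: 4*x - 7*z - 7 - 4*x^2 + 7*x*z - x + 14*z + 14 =-4*x^2 + x*(7*z + 3) + 7*z + 7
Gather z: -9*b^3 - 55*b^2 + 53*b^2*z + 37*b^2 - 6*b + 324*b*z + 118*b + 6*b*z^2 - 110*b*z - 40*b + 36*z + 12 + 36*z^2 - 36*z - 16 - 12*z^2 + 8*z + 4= -9*b^3 - 18*b^2 + 72*b + z^2*(6*b + 24) + z*(53*b^2 + 214*b + 8)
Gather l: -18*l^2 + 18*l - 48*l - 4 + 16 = -18*l^2 - 30*l + 12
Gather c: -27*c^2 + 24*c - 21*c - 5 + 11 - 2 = -27*c^2 + 3*c + 4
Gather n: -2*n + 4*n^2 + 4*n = 4*n^2 + 2*n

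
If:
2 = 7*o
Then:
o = 2/7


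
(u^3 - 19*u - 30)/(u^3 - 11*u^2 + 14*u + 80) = (u + 3)/(u - 8)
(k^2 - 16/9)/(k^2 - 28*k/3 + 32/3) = (k + 4/3)/(k - 8)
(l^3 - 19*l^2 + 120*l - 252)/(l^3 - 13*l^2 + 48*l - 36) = (l - 7)/(l - 1)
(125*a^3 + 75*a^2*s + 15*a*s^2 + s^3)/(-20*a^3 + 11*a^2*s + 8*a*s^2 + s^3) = (25*a^2 + 10*a*s + s^2)/(-4*a^2 + 3*a*s + s^2)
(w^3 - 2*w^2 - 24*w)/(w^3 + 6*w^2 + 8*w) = (w - 6)/(w + 2)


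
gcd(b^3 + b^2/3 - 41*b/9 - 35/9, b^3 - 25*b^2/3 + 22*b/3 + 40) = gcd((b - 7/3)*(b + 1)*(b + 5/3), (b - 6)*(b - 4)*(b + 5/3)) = b + 5/3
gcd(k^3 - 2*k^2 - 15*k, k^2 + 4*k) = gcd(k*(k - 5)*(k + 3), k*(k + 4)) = k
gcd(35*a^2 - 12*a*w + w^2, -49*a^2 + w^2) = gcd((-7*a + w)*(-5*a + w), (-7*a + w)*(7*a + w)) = -7*a + w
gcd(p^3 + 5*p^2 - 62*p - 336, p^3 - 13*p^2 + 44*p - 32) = p - 8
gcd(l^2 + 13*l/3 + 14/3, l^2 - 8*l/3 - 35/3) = l + 7/3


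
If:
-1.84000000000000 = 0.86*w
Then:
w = -2.14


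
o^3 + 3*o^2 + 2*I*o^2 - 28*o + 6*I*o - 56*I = (o - 4)*(o + 7)*(o + 2*I)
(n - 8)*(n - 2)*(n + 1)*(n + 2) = n^4 - 7*n^3 - 12*n^2 + 28*n + 32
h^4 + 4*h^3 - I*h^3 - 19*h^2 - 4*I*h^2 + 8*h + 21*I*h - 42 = (h - 3)*(h + 7)*(h - 2*I)*(h + I)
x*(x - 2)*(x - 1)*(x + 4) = x^4 + x^3 - 10*x^2 + 8*x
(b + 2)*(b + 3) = b^2 + 5*b + 6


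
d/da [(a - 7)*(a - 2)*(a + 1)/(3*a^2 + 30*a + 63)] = (a^4 + 20*a^3 - 22*a^2 - 364*a - 35)/(3*(a^4 + 20*a^3 + 142*a^2 + 420*a + 441))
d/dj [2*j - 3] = 2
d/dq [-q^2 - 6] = -2*q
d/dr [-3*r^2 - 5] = -6*r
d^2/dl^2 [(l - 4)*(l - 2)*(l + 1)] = 6*l - 10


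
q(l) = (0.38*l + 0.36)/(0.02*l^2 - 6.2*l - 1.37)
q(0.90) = -0.10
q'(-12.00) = 0.00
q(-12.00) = -0.06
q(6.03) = -0.07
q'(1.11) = 0.02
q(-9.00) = -0.05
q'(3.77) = 0.00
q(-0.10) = -0.43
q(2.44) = -0.08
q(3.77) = -0.07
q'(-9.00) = 0.00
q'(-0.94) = 0.09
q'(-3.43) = 0.00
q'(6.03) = 0.00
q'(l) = (6.2 - 0.04*l)*(0.38*l + 0.36)/(0.02*l^2 - 6.2*l - 1.37)^2 + 0.38/(0.02*l^2 - 6.2*l - 1.37) = (-0.0076*l^2 - 0.0144000000000002*l + 1.7114)/(0.0004*l^4 - 0.248*l^3 + 38.3852*l^2 + 16.988*l + 1.8769)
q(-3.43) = -0.05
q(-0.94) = 0.00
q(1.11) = -0.10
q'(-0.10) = 3.05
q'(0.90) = 0.04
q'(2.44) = 0.01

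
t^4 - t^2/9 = t^2*(t - 1/3)*(t + 1/3)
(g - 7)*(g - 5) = g^2 - 12*g + 35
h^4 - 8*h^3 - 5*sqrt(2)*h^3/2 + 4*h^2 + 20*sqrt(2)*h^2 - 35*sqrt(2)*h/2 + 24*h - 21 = (h - 7)*(h - 1)*(h - 3*sqrt(2))*(h + sqrt(2)/2)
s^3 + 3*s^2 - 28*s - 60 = (s - 5)*(s + 2)*(s + 6)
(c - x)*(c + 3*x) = c^2 + 2*c*x - 3*x^2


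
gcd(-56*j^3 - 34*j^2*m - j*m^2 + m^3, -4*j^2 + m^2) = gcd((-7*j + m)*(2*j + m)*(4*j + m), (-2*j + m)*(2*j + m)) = 2*j + m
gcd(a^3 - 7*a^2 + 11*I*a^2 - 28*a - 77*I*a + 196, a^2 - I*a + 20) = a + 4*I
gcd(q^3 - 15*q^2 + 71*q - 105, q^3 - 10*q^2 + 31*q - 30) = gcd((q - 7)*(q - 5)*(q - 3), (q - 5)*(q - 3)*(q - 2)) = q^2 - 8*q + 15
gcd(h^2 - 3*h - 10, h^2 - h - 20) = h - 5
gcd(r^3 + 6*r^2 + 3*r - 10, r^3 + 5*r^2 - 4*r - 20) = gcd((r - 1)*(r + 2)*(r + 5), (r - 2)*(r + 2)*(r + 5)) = r^2 + 7*r + 10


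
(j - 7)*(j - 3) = j^2 - 10*j + 21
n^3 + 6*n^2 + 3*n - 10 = (n - 1)*(n + 2)*(n + 5)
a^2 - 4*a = a*(a - 4)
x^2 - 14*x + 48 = (x - 8)*(x - 6)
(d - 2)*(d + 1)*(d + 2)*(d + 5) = d^4 + 6*d^3 + d^2 - 24*d - 20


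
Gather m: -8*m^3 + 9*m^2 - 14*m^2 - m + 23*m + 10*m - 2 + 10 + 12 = -8*m^3 - 5*m^2 + 32*m + 20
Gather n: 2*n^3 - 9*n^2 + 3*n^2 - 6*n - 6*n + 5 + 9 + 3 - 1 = 2*n^3 - 6*n^2 - 12*n + 16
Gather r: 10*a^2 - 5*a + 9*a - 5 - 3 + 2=10*a^2 + 4*a - 6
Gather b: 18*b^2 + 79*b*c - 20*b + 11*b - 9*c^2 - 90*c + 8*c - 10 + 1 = 18*b^2 + b*(79*c - 9) - 9*c^2 - 82*c - 9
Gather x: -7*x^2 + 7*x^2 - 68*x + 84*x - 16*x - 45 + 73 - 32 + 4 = 0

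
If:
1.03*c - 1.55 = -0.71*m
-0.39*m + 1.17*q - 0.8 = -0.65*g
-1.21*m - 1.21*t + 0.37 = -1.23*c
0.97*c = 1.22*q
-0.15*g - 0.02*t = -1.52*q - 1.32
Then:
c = -0.65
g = 4.03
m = 3.12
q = -0.52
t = -3.48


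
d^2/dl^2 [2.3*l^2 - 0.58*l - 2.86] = 4.60000000000000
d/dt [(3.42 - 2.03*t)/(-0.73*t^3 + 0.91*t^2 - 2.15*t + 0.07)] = (-2.9638*t^3 + 9.3371*t^2 - 6.2244*t + 7.2109)/(0.5329*t^6 - 1.3286*t^5 + 3.9671*t^4 - 4.0152*t^3 + 4.7499*t^2 - 0.301*t + 0.0049)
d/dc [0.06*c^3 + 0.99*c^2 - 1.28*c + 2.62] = 0.18*c^2 + 1.98*c - 1.28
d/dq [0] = 0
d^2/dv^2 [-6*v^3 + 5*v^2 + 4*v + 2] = 10 - 36*v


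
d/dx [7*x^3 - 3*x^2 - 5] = 3*x*(7*x - 2)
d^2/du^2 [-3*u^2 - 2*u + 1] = -6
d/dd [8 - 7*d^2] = -14*d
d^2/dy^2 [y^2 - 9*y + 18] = 2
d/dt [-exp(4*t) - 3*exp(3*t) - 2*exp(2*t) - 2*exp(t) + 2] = (-4*exp(3*t) - 9*exp(2*t) - 4*exp(t) - 2)*exp(t)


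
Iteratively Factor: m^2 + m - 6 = (m + 3)*(m - 2)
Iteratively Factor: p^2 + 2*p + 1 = (p + 1)*(p + 1)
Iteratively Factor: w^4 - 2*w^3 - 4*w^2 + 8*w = (w - 2)*(w^3 - 4*w) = (w - 2)^2*(w^2 + 2*w) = w*(w - 2)^2*(w + 2)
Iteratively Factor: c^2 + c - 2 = (c + 2)*(c - 1)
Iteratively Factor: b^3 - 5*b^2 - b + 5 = (b - 5)*(b^2 - 1) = (b - 5)*(b - 1)*(b + 1)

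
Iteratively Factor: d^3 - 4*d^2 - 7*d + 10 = (d - 1)*(d^2 - 3*d - 10) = (d - 5)*(d - 1)*(d + 2)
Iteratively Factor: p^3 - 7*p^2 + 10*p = (p - 2)*(p^2 - 5*p) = p*(p - 2)*(p - 5)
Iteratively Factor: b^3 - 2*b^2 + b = (b - 1)*(b^2 - b) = (b - 1)^2*(b)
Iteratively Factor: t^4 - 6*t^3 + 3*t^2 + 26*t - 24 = (t + 2)*(t^3 - 8*t^2 + 19*t - 12) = (t - 1)*(t + 2)*(t^2 - 7*t + 12) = (t - 3)*(t - 1)*(t + 2)*(t - 4)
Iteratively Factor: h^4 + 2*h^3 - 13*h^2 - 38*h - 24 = (h + 1)*(h^3 + h^2 - 14*h - 24) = (h + 1)*(h + 2)*(h^2 - h - 12) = (h - 4)*(h + 1)*(h + 2)*(h + 3)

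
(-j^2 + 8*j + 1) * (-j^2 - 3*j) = j^4 - 5*j^3 - 25*j^2 - 3*j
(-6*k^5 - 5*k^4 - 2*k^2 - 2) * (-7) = 42*k^5 + 35*k^4 + 14*k^2 + 14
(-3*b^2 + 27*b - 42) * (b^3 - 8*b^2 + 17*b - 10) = -3*b^5 + 51*b^4 - 309*b^3 + 825*b^2 - 984*b + 420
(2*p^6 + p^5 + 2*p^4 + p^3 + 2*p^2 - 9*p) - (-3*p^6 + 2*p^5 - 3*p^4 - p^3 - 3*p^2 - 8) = 5*p^6 - p^5 + 5*p^4 + 2*p^3 + 5*p^2 - 9*p + 8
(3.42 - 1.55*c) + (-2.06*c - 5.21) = -3.61*c - 1.79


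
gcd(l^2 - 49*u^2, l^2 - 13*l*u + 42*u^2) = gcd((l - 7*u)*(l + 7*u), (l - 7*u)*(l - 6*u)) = -l + 7*u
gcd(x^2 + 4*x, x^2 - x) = x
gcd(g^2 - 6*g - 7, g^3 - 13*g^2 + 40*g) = 1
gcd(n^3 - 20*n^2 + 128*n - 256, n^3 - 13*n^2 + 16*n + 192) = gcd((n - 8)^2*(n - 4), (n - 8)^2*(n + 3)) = n^2 - 16*n + 64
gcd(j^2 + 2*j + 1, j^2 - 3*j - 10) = 1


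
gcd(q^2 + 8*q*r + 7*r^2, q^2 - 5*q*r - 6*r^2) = q + r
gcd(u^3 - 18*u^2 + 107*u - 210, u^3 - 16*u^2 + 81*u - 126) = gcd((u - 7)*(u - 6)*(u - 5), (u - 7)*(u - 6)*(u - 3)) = u^2 - 13*u + 42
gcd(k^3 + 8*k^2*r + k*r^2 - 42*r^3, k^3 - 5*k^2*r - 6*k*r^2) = 1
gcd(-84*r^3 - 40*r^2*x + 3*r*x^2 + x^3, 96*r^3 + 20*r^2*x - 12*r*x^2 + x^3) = -12*r^2 - 4*r*x + x^2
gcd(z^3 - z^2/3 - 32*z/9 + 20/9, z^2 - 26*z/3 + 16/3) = z - 2/3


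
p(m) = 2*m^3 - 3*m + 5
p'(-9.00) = 483.00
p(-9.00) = -1426.00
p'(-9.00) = 483.00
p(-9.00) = -1426.00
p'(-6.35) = 238.94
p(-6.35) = -488.05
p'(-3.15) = 56.54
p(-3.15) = -48.06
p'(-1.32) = 7.45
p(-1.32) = 4.36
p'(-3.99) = 92.52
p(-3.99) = -110.07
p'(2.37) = 30.70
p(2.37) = 24.51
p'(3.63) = 76.06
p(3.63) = 89.77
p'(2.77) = 43.04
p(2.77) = 39.20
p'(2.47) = 33.61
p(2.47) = 27.73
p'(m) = 6*m^2 - 3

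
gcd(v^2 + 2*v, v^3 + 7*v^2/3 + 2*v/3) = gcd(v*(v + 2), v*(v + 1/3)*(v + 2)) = v^2 + 2*v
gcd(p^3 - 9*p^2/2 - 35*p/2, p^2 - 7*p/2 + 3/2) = 1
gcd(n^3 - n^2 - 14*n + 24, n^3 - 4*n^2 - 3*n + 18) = n - 3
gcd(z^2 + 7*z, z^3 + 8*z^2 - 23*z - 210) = z + 7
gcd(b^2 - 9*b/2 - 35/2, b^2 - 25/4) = b + 5/2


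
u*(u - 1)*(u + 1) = u^3 - u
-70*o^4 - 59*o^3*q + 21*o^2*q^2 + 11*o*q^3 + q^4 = (-2*o + q)*(o + q)*(5*o + q)*(7*o + q)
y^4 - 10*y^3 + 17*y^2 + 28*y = y*(y - 7)*(y - 4)*(y + 1)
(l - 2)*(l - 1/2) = l^2 - 5*l/2 + 1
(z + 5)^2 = z^2 + 10*z + 25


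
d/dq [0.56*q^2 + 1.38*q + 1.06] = 1.12*q + 1.38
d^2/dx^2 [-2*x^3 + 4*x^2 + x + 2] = 8 - 12*x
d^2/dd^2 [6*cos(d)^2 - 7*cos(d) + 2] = 7*cos(d) - 12*cos(2*d)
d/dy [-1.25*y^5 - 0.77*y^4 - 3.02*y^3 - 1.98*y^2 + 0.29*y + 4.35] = -6.25*y^4 - 3.08*y^3 - 9.06*y^2 - 3.96*y + 0.29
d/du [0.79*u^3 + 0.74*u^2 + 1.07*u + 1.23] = 2.37*u^2 + 1.48*u + 1.07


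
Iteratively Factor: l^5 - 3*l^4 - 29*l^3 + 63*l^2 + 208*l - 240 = (l - 1)*(l^4 - 2*l^3 - 31*l^2 + 32*l + 240) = (l - 1)*(l + 3)*(l^3 - 5*l^2 - 16*l + 80) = (l - 5)*(l - 1)*(l + 3)*(l^2 - 16) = (l - 5)*(l - 4)*(l - 1)*(l + 3)*(l + 4)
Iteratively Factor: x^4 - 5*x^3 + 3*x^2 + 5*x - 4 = (x + 1)*(x^3 - 6*x^2 + 9*x - 4) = (x - 4)*(x + 1)*(x^2 - 2*x + 1) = (x - 4)*(x - 1)*(x + 1)*(x - 1)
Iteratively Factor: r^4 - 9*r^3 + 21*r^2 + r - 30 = (r - 3)*(r^3 - 6*r^2 + 3*r + 10) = (r - 3)*(r + 1)*(r^2 - 7*r + 10) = (r - 3)*(r - 2)*(r + 1)*(r - 5)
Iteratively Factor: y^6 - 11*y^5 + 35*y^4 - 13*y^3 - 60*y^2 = (y)*(y^5 - 11*y^4 + 35*y^3 - 13*y^2 - 60*y) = y*(y - 5)*(y^4 - 6*y^3 + 5*y^2 + 12*y) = y*(y - 5)*(y - 4)*(y^3 - 2*y^2 - 3*y) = y*(y - 5)*(y - 4)*(y + 1)*(y^2 - 3*y) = y*(y - 5)*(y - 4)*(y - 3)*(y + 1)*(y)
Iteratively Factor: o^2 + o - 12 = (o - 3)*(o + 4)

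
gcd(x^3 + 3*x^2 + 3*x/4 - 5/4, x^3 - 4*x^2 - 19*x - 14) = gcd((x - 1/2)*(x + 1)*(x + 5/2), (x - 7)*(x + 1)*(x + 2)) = x + 1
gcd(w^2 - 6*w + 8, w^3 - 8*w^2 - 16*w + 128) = w - 4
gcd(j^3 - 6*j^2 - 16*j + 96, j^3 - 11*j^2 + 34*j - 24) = j^2 - 10*j + 24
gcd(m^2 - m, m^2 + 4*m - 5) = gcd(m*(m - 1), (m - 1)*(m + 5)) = m - 1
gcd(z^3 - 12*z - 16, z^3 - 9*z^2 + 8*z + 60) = z + 2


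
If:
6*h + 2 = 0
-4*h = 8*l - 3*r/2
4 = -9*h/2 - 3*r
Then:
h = -1/3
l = 1/96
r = -5/6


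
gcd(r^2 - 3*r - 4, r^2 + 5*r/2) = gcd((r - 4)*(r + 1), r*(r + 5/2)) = 1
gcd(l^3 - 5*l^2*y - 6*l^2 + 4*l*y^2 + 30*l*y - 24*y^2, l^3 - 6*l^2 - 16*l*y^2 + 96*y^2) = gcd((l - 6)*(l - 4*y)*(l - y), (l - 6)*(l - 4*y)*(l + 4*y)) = -l^2 + 4*l*y + 6*l - 24*y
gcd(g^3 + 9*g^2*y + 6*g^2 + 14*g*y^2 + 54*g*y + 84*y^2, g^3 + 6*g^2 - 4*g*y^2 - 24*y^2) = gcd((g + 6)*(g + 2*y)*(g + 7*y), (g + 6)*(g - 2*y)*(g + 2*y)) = g^2 + 2*g*y + 6*g + 12*y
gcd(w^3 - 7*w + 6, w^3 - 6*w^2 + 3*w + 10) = w - 2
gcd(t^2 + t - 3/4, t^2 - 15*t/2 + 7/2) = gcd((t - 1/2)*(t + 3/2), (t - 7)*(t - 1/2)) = t - 1/2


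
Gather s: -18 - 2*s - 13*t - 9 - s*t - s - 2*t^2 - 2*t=s*(-t - 3) - 2*t^2 - 15*t - 27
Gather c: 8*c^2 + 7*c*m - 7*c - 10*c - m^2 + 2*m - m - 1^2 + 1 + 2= 8*c^2 + c*(7*m - 17) - m^2 + m + 2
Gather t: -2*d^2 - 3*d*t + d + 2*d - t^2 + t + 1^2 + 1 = -2*d^2 + 3*d - t^2 + t*(1 - 3*d) + 2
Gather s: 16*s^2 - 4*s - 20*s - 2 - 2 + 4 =16*s^2 - 24*s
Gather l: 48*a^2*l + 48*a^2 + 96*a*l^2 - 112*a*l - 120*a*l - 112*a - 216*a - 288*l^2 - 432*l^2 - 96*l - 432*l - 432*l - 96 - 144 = 48*a^2 - 328*a + l^2*(96*a - 720) + l*(48*a^2 - 232*a - 960) - 240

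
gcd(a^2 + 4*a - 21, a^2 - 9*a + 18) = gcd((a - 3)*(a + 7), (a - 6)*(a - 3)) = a - 3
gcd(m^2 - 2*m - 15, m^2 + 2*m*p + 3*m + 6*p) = m + 3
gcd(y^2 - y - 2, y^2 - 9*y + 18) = 1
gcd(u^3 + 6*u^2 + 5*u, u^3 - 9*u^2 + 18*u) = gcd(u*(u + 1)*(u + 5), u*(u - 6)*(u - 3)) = u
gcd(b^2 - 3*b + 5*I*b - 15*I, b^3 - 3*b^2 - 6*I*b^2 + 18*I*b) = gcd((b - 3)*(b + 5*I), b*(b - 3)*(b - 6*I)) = b - 3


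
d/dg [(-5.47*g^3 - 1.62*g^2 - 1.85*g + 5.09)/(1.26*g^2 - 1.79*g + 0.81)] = (-6.8922*g^4 + 19.5826*g^3 - 8.0613*g^2 - 15.4512*g + 7.6126)/(1.5876*g^4 - 4.5108*g^3 + 5.2453*g^2 - 2.8998*g + 0.6561)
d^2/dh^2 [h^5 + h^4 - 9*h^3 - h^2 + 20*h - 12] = 20*h^3 + 12*h^2 - 54*h - 2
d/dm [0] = 0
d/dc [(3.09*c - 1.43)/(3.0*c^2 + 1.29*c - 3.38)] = (-9.27*c^2 + 8.58*c - 8.5995)/(9.0*c^4 + 7.74*c^3 - 18.6159*c^2 - 8.7204*c + 11.4244)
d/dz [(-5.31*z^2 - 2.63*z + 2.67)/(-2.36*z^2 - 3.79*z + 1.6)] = (13.9181*z^2 - 4.3896*z + 5.9113)/(5.5696*z^4 + 17.8888*z^3 + 6.8121*z^2 - 12.128*z + 2.56)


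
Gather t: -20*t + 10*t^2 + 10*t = 10*t^2 - 10*t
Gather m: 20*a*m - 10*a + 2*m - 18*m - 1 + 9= -10*a + m*(20*a - 16) + 8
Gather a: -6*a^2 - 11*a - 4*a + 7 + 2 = -6*a^2 - 15*a + 9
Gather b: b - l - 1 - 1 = b - l - 2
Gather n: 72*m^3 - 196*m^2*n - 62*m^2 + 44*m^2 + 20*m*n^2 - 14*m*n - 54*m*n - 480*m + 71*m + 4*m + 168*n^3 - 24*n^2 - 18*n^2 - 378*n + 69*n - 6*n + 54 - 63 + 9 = 72*m^3 - 18*m^2 - 405*m + 168*n^3 + n^2*(20*m - 42) + n*(-196*m^2 - 68*m - 315)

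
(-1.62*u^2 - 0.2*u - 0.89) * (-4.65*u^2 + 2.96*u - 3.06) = 7.533*u^4 - 3.8652*u^3 + 8.5037*u^2 - 2.0224*u + 2.7234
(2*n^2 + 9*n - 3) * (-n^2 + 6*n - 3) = -2*n^4 + 3*n^3 + 51*n^2 - 45*n + 9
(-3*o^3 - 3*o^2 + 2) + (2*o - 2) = -3*o^3 - 3*o^2 + 2*o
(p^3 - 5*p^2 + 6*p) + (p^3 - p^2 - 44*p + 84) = 2*p^3 - 6*p^2 - 38*p + 84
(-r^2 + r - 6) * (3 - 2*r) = 2*r^3 - 5*r^2 + 15*r - 18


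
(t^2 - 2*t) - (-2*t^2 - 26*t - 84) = 3*t^2 + 24*t + 84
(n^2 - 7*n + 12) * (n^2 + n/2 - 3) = n^4 - 13*n^3/2 + 11*n^2/2 + 27*n - 36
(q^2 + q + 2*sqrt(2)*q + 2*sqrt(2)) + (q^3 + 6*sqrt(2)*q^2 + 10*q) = q^3 + q^2 + 6*sqrt(2)*q^2 + 2*sqrt(2)*q + 11*q + 2*sqrt(2)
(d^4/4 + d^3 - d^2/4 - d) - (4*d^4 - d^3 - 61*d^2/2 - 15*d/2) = -15*d^4/4 + 2*d^3 + 121*d^2/4 + 13*d/2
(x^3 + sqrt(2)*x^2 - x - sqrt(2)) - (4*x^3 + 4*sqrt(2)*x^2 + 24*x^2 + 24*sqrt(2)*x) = -3*x^3 - 24*x^2 - 3*sqrt(2)*x^2 - 24*sqrt(2)*x - x - sqrt(2)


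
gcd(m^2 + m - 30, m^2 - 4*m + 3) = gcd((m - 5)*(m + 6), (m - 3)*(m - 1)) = 1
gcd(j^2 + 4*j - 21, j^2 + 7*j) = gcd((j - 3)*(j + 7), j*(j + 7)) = j + 7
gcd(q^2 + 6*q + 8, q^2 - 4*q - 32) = q + 4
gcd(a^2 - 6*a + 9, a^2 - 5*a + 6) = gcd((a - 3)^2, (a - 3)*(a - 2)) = a - 3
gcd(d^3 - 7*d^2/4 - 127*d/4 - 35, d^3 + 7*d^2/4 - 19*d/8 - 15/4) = d + 5/4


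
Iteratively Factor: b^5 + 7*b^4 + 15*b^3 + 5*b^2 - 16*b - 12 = (b + 2)*(b^4 + 5*b^3 + 5*b^2 - 5*b - 6) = (b - 1)*(b + 2)*(b^3 + 6*b^2 + 11*b + 6) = (b - 1)*(b + 1)*(b + 2)*(b^2 + 5*b + 6) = (b - 1)*(b + 1)*(b + 2)*(b + 3)*(b + 2)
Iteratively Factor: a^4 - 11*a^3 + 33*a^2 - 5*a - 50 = (a - 5)*(a^3 - 6*a^2 + 3*a + 10) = (a - 5)*(a - 2)*(a^2 - 4*a - 5) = (a - 5)*(a - 2)*(a + 1)*(a - 5)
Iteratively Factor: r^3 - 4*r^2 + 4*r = (r - 2)*(r^2 - 2*r) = (r - 2)^2*(r)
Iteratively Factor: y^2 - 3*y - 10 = (y + 2)*(y - 5)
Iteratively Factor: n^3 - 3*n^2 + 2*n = (n - 2)*(n^2 - n) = (n - 2)*(n - 1)*(n)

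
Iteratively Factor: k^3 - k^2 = (k)*(k^2 - k) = k*(k - 1)*(k)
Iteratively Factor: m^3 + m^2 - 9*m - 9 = (m + 3)*(m^2 - 2*m - 3) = (m + 1)*(m + 3)*(m - 3)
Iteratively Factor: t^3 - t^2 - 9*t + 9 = (t - 1)*(t^2 - 9) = (t - 3)*(t - 1)*(t + 3)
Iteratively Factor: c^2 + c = (c)*(c + 1)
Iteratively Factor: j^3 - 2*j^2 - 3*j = (j)*(j^2 - 2*j - 3) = j*(j + 1)*(j - 3)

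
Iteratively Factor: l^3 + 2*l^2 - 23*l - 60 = (l + 4)*(l^2 - 2*l - 15) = (l + 3)*(l + 4)*(l - 5)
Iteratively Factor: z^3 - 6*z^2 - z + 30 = (z + 2)*(z^2 - 8*z + 15) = (z - 3)*(z + 2)*(z - 5)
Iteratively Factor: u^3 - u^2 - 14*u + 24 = (u + 4)*(u^2 - 5*u + 6) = (u - 2)*(u + 4)*(u - 3)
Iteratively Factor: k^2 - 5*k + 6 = (k - 3)*(k - 2)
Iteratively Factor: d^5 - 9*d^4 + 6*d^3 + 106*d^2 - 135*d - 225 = (d + 3)*(d^4 - 12*d^3 + 42*d^2 - 20*d - 75) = (d - 3)*(d + 3)*(d^3 - 9*d^2 + 15*d + 25) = (d - 5)*(d - 3)*(d + 3)*(d^2 - 4*d - 5) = (d - 5)^2*(d - 3)*(d + 3)*(d + 1)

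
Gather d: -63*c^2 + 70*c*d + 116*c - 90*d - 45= -63*c^2 + 116*c + d*(70*c - 90) - 45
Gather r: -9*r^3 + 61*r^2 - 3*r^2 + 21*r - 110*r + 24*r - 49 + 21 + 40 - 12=-9*r^3 + 58*r^2 - 65*r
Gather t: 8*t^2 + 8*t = 8*t^2 + 8*t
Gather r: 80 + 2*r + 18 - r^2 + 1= -r^2 + 2*r + 99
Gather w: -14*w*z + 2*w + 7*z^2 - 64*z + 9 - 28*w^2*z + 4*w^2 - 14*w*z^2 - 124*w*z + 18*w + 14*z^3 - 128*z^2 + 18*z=w^2*(4 - 28*z) + w*(-14*z^2 - 138*z + 20) + 14*z^3 - 121*z^2 - 46*z + 9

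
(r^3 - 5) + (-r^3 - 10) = -15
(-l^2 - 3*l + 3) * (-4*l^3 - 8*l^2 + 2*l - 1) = 4*l^5 + 20*l^4 + 10*l^3 - 29*l^2 + 9*l - 3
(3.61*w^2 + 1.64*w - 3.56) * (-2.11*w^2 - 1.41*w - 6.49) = -7.6171*w^4 - 8.5505*w^3 - 18.2297*w^2 - 5.624*w + 23.1044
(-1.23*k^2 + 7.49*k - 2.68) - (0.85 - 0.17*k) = -1.23*k^2 + 7.66*k - 3.53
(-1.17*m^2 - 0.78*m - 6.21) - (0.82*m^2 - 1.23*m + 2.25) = -1.99*m^2 + 0.45*m - 8.46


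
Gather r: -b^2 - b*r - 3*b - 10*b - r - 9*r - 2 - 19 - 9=-b^2 - 13*b + r*(-b - 10) - 30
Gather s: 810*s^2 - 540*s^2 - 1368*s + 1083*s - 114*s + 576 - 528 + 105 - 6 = 270*s^2 - 399*s + 147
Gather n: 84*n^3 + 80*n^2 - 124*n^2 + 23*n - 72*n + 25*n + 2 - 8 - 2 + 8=84*n^3 - 44*n^2 - 24*n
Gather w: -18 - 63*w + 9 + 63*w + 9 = 0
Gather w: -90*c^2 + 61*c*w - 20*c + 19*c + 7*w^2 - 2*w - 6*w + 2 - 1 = -90*c^2 - c + 7*w^2 + w*(61*c - 8) + 1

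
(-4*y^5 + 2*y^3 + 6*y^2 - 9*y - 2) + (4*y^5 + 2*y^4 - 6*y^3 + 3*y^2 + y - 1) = 2*y^4 - 4*y^3 + 9*y^2 - 8*y - 3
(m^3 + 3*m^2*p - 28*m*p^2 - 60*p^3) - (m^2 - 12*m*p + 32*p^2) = m^3 + 3*m^2*p - m^2 - 28*m*p^2 + 12*m*p - 60*p^3 - 32*p^2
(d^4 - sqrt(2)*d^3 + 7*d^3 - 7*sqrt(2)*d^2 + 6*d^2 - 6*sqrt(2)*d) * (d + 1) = d^5 - sqrt(2)*d^4 + 8*d^4 - 8*sqrt(2)*d^3 + 13*d^3 - 13*sqrt(2)*d^2 + 6*d^2 - 6*sqrt(2)*d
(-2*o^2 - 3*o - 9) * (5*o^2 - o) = -10*o^4 - 13*o^3 - 42*o^2 + 9*o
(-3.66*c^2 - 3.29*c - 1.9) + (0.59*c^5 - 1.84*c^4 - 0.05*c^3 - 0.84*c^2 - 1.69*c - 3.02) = 0.59*c^5 - 1.84*c^4 - 0.05*c^3 - 4.5*c^2 - 4.98*c - 4.92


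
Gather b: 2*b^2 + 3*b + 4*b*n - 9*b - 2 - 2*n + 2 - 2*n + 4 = 2*b^2 + b*(4*n - 6) - 4*n + 4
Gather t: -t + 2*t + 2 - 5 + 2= t - 1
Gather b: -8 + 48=40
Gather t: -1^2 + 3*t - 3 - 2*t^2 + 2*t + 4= -2*t^2 + 5*t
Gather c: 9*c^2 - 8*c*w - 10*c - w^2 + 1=9*c^2 + c*(-8*w - 10) - w^2 + 1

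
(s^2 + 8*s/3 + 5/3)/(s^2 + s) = (s + 5/3)/s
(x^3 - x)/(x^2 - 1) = x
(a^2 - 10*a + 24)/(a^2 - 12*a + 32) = (a - 6)/(a - 8)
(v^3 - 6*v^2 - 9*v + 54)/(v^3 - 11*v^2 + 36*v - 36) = (v + 3)/(v - 2)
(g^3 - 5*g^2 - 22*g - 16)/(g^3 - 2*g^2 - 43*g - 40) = (g + 2)/(g + 5)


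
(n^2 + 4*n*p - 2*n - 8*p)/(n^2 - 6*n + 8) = (n + 4*p)/(n - 4)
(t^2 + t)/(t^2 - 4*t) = (t + 1)/(t - 4)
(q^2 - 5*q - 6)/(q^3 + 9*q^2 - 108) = (q^2 - 5*q - 6)/(q^3 + 9*q^2 - 108)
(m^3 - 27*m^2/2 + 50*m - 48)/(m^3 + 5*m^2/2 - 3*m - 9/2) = (m^2 - 12*m + 32)/(m^2 + 4*m + 3)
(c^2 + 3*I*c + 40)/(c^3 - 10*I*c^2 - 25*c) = (c + 8*I)/(c*(c - 5*I))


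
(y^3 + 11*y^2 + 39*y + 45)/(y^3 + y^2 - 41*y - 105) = (y + 3)/(y - 7)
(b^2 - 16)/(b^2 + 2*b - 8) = (b - 4)/(b - 2)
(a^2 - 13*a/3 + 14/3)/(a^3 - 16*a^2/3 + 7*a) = (a - 2)/(a*(a - 3))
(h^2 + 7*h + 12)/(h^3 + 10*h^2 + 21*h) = (h + 4)/(h*(h + 7))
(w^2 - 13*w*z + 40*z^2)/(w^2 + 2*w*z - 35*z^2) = (w - 8*z)/(w + 7*z)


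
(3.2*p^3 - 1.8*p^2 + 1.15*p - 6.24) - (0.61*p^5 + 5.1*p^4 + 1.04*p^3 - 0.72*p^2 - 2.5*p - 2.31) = -0.61*p^5 - 5.1*p^4 + 2.16*p^3 - 1.08*p^2 + 3.65*p - 3.93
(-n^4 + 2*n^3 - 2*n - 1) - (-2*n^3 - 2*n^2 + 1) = -n^4 + 4*n^3 + 2*n^2 - 2*n - 2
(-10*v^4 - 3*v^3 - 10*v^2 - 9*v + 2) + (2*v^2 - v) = -10*v^4 - 3*v^3 - 8*v^2 - 10*v + 2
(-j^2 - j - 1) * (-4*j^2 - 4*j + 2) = 4*j^4 + 8*j^3 + 6*j^2 + 2*j - 2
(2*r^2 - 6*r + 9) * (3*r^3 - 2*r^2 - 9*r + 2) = 6*r^5 - 22*r^4 + 21*r^3 + 40*r^2 - 93*r + 18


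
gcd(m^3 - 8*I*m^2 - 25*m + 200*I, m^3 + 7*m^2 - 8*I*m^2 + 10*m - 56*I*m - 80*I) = m^2 + m*(5 - 8*I) - 40*I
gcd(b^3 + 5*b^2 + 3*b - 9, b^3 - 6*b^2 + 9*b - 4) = b - 1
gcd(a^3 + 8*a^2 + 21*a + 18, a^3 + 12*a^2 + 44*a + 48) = a + 2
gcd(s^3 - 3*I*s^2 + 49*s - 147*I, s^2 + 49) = s^2 + 49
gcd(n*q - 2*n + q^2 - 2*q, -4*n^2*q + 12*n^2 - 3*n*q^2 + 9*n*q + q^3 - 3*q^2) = n + q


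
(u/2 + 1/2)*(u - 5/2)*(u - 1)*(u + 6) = u^4/2 + 7*u^3/4 - 8*u^2 - 7*u/4 + 15/2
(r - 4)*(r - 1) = r^2 - 5*r + 4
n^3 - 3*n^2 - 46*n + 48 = (n - 8)*(n - 1)*(n + 6)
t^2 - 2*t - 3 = (t - 3)*(t + 1)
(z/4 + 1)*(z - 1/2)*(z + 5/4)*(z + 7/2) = z^4/4 + 33*z^3/16 + 19*z^2/4 + 93*z/64 - 35/16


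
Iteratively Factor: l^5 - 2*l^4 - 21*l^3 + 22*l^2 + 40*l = (l - 2)*(l^4 - 21*l^2 - 20*l) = (l - 2)*(l + 1)*(l^3 - l^2 - 20*l) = l*(l - 2)*(l + 1)*(l^2 - l - 20) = l*(l - 2)*(l + 1)*(l + 4)*(l - 5)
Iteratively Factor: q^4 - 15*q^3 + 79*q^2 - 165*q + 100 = (q - 1)*(q^3 - 14*q^2 + 65*q - 100) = (q - 4)*(q - 1)*(q^2 - 10*q + 25) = (q - 5)*(q - 4)*(q - 1)*(q - 5)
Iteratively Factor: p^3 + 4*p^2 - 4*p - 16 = (p + 4)*(p^2 - 4) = (p - 2)*(p + 4)*(p + 2)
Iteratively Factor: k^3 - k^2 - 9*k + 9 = (k + 3)*(k^2 - 4*k + 3) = (k - 3)*(k + 3)*(k - 1)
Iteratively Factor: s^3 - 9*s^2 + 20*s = (s - 5)*(s^2 - 4*s) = s*(s - 5)*(s - 4)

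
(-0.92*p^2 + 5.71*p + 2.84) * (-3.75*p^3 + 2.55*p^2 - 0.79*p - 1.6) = 3.45*p^5 - 23.7585*p^4 + 4.6373*p^3 + 4.2031*p^2 - 11.3796*p - 4.544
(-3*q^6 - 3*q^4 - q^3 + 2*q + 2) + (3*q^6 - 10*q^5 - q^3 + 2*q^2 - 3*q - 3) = -10*q^5 - 3*q^4 - 2*q^3 + 2*q^2 - q - 1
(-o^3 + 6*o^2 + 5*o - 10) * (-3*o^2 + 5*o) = 3*o^5 - 23*o^4 + 15*o^3 + 55*o^2 - 50*o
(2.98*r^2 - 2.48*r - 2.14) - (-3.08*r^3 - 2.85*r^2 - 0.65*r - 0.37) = 3.08*r^3 + 5.83*r^2 - 1.83*r - 1.77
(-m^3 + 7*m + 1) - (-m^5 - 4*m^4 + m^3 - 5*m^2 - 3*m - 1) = m^5 + 4*m^4 - 2*m^3 + 5*m^2 + 10*m + 2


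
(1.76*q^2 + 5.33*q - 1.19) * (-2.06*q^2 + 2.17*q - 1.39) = -3.6256*q^4 - 7.1606*q^3 + 11.5711*q^2 - 9.991*q + 1.6541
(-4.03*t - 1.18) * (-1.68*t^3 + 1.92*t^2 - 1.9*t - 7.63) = 6.7704*t^4 - 5.7552*t^3 + 5.3914*t^2 + 32.9909*t + 9.0034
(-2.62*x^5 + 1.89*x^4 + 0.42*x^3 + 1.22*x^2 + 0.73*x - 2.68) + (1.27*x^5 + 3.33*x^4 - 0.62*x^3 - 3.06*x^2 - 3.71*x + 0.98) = -1.35*x^5 + 5.22*x^4 - 0.2*x^3 - 1.84*x^2 - 2.98*x - 1.7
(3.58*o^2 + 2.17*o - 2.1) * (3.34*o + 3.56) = 11.9572*o^3 + 19.9926*o^2 + 0.7112*o - 7.476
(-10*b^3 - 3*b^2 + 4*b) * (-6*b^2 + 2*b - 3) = 60*b^5 - 2*b^4 + 17*b^2 - 12*b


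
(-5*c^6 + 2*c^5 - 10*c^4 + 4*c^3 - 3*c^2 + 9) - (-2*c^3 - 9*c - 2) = -5*c^6 + 2*c^5 - 10*c^4 + 6*c^3 - 3*c^2 + 9*c + 11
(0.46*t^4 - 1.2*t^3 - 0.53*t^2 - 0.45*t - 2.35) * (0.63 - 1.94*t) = -0.8924*t^5 + 2.6178*t^4 + 0.2722*t^3 + 0.5391*t^2 + 4.2755*t - 1.4805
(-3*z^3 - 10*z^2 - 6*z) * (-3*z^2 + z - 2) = 9*z^5 + 27*z^4 + 14*z^3 + 14*z^2 + 12*z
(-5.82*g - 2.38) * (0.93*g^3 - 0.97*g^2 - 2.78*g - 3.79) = -5.4126*g^4 + 3.432*g^3 + 18.4882*g^2 + 28.6742*g + 9.0202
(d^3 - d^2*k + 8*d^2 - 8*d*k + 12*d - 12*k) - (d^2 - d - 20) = d^3 - d^2*k + 7*d^2 - 8*d*k + 13*d - 12*k + 20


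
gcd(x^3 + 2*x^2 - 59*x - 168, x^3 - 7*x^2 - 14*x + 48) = x^2 - 5*x - 24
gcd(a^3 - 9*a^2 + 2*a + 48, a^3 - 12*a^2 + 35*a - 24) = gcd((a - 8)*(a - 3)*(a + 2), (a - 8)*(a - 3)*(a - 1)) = a^2 - 11*a + 24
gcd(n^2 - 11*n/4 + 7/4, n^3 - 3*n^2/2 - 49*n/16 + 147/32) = n - 7/4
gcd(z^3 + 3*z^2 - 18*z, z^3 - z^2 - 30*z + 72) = z^2 + 3*z - 18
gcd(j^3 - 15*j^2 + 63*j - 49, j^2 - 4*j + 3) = j - 1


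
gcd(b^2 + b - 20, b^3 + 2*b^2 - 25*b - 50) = b + 5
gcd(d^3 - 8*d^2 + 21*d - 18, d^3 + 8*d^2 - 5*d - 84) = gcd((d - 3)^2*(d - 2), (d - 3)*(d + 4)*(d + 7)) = d - 3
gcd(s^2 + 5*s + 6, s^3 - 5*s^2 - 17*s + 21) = s + 3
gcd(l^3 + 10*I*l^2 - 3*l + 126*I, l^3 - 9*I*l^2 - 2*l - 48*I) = l - 3*I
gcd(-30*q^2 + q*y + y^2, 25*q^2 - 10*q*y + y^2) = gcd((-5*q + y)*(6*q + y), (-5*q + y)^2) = -5*q + y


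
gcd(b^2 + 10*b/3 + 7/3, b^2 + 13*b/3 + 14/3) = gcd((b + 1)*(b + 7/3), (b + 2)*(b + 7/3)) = b + 7/3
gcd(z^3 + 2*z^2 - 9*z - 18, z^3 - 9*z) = z^2 - 9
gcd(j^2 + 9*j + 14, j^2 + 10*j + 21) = j + 7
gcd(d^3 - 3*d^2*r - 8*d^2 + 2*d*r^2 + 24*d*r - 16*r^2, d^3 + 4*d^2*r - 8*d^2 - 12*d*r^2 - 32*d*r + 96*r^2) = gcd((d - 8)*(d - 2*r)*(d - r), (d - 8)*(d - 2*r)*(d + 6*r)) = -d^2 + 2*d*r + 8*d - 16*r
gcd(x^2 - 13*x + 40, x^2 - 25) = x - 5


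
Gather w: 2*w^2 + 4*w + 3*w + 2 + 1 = 2*w^2 + 7*w + 3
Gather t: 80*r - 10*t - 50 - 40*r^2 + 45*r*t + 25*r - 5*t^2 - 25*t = -40*r^2 + 105*r - 5*t^2 + t*(45*r - 35) - 50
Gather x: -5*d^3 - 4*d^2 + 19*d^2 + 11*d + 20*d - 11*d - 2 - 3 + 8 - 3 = -5*d^3 + 15*d^2 + 20*d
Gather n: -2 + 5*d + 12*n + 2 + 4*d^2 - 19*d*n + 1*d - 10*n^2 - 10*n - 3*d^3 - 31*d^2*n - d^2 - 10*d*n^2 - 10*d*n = -3*d^3 + 3*d^2 + 6*d + n^2*(-10*d - 10) + n*(-31*d^2 - 29*d + 2)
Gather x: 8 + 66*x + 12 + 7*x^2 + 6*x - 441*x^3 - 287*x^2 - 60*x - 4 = -441*x^3 - 280*x^2 + 12*x + 16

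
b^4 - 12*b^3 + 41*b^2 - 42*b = b*(b - 7)*(b - 3)*(b - 2)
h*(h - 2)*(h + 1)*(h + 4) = h^4 + 3*h^3 - 6*h^2 - 8*h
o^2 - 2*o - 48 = (o - 8)*(o + 6)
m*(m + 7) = m^2 + 7*m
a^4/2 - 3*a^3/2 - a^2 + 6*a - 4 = (a/2 + 1)*(a - 2)^2*(a - 1)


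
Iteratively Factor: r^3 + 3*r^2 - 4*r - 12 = (r + 3)*(r^2 - 4) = (r + 2)*(r + 3)*(r - 2)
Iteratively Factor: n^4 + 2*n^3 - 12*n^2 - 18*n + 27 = (n + 3)*(n^3 - n^2 - 9*n + 9) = (n - 3)*(n + 3)*(n^2 + 2*n - 3) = (n - 3)*(n + 3)^2*(n - 1)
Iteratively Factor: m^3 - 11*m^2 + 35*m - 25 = (m - 1)*(m^2 - 10*m + 25) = (m - 5)*(m - 1)*(m - 5)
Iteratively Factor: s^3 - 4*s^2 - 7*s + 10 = (s - 5)*(s^2 + s - 2) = (s - 5)*(s + 2)*(s - 1)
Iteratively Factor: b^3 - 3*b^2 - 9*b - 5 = (b - 5)*(b^2 + 2*b + 1) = (b - 5)*(b + 1)*(b + 1)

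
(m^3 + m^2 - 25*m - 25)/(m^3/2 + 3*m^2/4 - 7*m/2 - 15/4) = 4*(m^2 - 25)/(2*m^2 + m - 15)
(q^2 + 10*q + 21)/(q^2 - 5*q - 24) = (q + 7)/(q - 8)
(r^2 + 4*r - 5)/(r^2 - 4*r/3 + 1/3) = 3*(r + 5)/(3*r - 1)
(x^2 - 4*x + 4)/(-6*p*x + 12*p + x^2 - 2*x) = (x - 2)/(-6*p + x)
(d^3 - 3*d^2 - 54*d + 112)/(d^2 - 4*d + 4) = (d^2 - d - 56)/(d - 2)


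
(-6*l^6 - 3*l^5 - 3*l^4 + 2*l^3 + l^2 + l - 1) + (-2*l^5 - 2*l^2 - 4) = -6*l^6 - 5*l^5 - 3*l^4 + 2*l^3 - l^2 + l - 5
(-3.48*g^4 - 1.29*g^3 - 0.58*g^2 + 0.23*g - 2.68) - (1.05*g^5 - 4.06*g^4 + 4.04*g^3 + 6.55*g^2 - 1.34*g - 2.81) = -1.05*g^5 + 0.58*g^4 - 5.33*g^3 - 7.13*g^2 + 1.57*g + 0.13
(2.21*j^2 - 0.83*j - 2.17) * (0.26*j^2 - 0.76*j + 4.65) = 0.5746*j^4 - 1.8954*j^3 + 10.3431*j^2 - 2.2103*j - 10.0905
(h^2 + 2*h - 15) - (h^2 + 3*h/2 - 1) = h/2 - 14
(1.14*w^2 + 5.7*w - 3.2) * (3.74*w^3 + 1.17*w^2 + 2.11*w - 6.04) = 4.2636*w^5 + 22.6518*w^4 - 2.8936*w^3 + 1.3974*w^2 - 41.18*w + 19.328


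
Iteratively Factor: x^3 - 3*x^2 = (x)*(x^2 - 3*x) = x*(x - 3)*(x)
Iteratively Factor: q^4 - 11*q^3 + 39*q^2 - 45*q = (q - 3)*(q^3 - 8*q^2 + 15*q) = q*(q - 3)*(q^2 - 8*q + 15) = q*(q - 5)*(q - 3)*(q - 3)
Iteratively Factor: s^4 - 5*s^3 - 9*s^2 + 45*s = (s - 5)*(s^3 - 9*s) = s*(s - 5)*(s^2 - 9) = s*(s - 5)*(s - 3)*(s + 3)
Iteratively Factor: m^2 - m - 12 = (m + 3)*(m - 4)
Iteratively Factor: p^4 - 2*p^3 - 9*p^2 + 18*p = (p - 3)*(p^3 + p^2 - 6*p) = (p - 3)*(p + 3)*(p^2 - 2*p) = p*(p - 3)*(p + 3)*(p - 2)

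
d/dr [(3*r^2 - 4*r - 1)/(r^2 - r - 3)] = (r^2 - 16*r + 11)/(r^4 - 2*r^3 - 5*r^2 + 6*r + 9)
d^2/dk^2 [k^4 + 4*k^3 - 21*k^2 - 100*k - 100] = 12*k^2 + 24*k - 42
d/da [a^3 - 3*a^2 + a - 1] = 3*a^2 - 6*a + 1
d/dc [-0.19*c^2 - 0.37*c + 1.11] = -0.38*c - 0.37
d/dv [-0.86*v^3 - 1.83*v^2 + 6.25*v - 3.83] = -2.58*v^2 - 3.66*v + 6.25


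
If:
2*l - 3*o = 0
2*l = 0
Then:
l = 0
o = 0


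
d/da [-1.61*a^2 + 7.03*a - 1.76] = 7.03 - 3.22*a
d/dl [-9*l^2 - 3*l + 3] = -18*l - 3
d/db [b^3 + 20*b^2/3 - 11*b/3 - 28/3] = 3*b^2 + 40*b/3 - 11/3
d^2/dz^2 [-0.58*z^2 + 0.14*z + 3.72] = -1.16000000000000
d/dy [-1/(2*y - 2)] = 1/(2*(y - 1)^2)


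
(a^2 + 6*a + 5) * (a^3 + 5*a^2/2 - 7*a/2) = a^5 + 17*a^4/2 + 33*a^3/2 - 17*a^2/2 - 35*a/2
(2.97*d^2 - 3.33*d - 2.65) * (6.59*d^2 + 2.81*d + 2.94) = 19.5723*d^4 - 13.599*d^3 - 18.089*d^2 - 17.2367*d - 7.791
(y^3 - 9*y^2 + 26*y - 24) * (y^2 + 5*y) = y^5 - 4*y^4 - 19*y^3 + 106*y^2 - 120*y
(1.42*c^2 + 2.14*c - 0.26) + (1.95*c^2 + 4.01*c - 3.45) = 3.37*c^2 + 6.15*c - 3.71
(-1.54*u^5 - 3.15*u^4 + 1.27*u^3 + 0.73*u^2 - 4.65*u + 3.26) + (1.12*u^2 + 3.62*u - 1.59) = -1.54*u^5 - 3.15*u^4 + 1.27*u^3 + 1.85*u^2 - 1.03*u + 1.67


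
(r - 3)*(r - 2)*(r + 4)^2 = r^4 + 3*r^3 - 18*r^2 - 32*r + 96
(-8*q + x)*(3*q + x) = -24*q^2 - 5*q*x + x^2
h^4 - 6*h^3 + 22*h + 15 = (h - 5)*(h - 3)*(h + 1)^2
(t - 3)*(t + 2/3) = t^2 - 7*t/3 - 2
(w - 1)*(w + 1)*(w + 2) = w^3 + 2*w^2 - w - 2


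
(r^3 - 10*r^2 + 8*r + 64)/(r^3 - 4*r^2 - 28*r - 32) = (r - 4)/(r + 2)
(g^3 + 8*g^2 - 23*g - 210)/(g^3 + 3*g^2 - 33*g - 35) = (g + 6)/(g + 1)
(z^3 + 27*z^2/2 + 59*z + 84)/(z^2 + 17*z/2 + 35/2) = (z^2 + 10*z + 24)/(z + 5)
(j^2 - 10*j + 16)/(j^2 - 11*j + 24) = (j - 2)/(j - 3)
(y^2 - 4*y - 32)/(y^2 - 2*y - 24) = (y - 8)/(y - 6)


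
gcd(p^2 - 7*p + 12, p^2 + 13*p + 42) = 1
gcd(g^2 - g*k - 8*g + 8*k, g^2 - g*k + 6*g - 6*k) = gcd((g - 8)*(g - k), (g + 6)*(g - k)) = g - k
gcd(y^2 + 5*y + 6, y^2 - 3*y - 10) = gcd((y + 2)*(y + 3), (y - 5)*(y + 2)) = y + 2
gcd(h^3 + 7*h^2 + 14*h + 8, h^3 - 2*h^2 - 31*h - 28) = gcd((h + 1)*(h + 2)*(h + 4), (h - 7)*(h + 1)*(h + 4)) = h^2 + 5*h + 4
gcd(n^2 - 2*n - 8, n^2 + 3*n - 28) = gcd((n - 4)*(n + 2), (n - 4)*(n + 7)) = n - 4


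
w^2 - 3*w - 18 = (w - 6)*(w + 3)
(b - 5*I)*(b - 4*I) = b^2 - 9*I*b - 20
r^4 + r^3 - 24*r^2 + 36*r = r*(r - 3)*(r - 2)*(r + 6)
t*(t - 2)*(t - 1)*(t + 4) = t^4 + t^3 - 10*t^2 + 8*t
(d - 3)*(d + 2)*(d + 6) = d^3 + 5*d^2 - 12*d - 36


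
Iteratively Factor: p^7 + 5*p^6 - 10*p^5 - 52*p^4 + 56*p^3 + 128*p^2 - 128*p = (p - 2)*(p^6 + 7*p^5 + 4*p^4 - 44*p^3 - 32*p^2 + 64*p) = (p - 2)*(p + 2)*(p^5 + 5*p^4 - 6*p^3 - 32*p^2 + 32*p) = (p - 2)^2*(p + 2)*(p^4 + 7*p^3 + 8*p^2 - 16*p) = p*(p - 2)^2*(p + 2)*(p^3 + 7*p^2 + 8*p - 16) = p*(p - 2)^2*(p + 2)*(p + 4)*(p^2 + 3*p - 4) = p*(p - 2)^2*(p + 2)*(p + 4)^2*(p - 1)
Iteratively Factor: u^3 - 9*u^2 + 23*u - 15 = (u - 5)*(u^2 - 4*u + 3) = (u - 5)*(u - 3)*(u - 1)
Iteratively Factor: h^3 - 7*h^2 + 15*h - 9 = (h - 1)*(h^2 - 6*h + 9) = (h - 3)*(h - 1)*(h - 3)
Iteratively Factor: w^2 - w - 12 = (w - 4)*(w + 3)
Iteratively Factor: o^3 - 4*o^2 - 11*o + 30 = (o + 3)*(o^2 - 7*o + 10) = (o - 2)*(o + 3)*(o - 5)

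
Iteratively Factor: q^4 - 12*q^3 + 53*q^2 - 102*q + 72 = (q - 4)*(q^3 - 8*q^2 + 21*q - 18) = (q - 4)*(q - 2)*(q^2 - 6*q + 9) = (q - 4)*(q - 3)*(q - 2)*(q - 3)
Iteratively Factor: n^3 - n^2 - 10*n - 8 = (n - 4)*(n^2 + 3*n + 2) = (n - 4)*(n + 2)*(n + 1)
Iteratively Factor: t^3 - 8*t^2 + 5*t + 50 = (t - 5)*(t^2 - 3*t - 10) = (t - 5)^2*(t + 2)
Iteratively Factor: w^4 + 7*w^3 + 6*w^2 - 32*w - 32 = (w - 2)*(w^3 + 9*w^2 + 24*w + 16) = (w - 2)*(w + 4)*(w^2 + 5*w + 4) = (w - 2)*(w + 4)^2*(w + 1)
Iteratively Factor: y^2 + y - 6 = (y + 3)*(y - 2)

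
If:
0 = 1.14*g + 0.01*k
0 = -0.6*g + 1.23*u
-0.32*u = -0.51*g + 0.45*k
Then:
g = 0.00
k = 0.00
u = 0.00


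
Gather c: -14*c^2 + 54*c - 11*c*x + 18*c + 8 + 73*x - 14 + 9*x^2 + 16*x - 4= -14*c^2 + c*(72 - 11*x) + 9*x^2 + 89*x - 10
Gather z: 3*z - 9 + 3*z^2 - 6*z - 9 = 3*z^2 - 3*z - 18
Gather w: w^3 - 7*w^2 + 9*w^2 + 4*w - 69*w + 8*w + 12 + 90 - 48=w^3 + 2*w^2 - 57*w + 54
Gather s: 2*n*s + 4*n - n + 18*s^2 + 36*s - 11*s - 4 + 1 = 3*n + 18*s^2 + s*(2*n + 25) - 3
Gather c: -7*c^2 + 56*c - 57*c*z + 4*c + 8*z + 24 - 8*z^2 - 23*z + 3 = -7*c^2 + c*(60 - 57*z) - 8*z^2 - 15*z + 27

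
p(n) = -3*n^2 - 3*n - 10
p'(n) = -6*n - 3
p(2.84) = -42.72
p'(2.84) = -20.04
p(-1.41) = -11.73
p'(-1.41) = 5.46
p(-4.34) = -53.49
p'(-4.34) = 23.04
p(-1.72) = -13.72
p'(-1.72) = 7.32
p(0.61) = -12.95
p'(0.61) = -6.66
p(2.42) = -34.83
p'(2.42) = -17.52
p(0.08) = -10.26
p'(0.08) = -3.48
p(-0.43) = -9.26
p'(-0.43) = -0.42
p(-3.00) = -28.00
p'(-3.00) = 15.00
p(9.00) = -280.00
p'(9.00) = -57.00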